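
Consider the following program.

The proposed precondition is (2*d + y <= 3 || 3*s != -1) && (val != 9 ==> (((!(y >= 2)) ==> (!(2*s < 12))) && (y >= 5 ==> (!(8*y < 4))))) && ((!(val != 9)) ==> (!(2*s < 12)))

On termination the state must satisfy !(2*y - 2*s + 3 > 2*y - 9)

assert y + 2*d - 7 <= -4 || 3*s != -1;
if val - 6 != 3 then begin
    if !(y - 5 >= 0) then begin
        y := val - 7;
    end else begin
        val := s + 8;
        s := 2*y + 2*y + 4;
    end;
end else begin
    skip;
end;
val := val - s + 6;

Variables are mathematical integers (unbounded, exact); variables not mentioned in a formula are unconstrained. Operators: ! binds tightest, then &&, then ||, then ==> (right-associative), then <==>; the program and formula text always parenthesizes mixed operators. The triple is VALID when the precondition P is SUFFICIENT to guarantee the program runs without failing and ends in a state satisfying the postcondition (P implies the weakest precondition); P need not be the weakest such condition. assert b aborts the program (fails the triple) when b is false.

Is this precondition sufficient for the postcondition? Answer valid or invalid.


Working backward. After the program, the postcondition !(2*y - 2*s + 3 > 2*y - 9) must hold; in canonical form it is !(2*s < 12).
Before val := val - s + 6: !(2*s < 12)
Then branch requires ((!(y >= 5)) ==> (!(2*s < 12))) && (y >= 5 ==> (!(8*y < 4))); else branch requires !(2*s < 12).
Before the if: (val != 9 ==> (((!(y >= 5)) ==> (!(2*s < 12))) && (y >= 5 ==> (!(8*y < 4))))) && ((!(val != 9)) ==> (!(2*s < 12)))
Before assert y + 2*d - 7 <= -4 || 3*s != -1: (2*d + y <= 3 || 3*s != -1) && (val != 9 ==> (((!(y >= 5)) ==> (!(2*s < 12))) && (y >= 5 ==> (!(8*y < 4))))) && ((!(val != 9)) ==> (!(2*s < 12)))
The weakest precondition is (2*d + y <= 3 || 3*s != -1) && (val != 9 ==> (((!(y >= 5)) ==> (!(2*s < 12))) && (y >= 5 ==> (!(8*y < 4))))) && ((!(val != 9)) ==> (!(2*s < 12))).
Check whether (2*d + y <= 3 || 3*s != -1) && (val != 9 ==> (((!(y >= 2)) ==> (!(2*s < 12))) && (y >= 5 ==> (!(8*y < 4))))) && ((!(val != 9)) ==> (!(2*s < 12))) implies it.
Countermodel: at the initial state d = 0, s = 5, val = 10, y = 2, the precondition holds but the weakest precondition fails.
Answer: invalid


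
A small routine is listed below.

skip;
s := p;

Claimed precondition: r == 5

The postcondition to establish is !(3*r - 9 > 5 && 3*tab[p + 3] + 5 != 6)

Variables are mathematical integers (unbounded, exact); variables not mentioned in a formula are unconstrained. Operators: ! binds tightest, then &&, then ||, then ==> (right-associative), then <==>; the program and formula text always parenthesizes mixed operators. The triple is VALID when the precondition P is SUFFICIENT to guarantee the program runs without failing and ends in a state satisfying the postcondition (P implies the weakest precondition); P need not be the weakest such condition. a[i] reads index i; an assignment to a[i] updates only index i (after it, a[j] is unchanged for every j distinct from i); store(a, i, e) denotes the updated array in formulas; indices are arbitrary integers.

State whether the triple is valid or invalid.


Working backward. After the program, the postcondition !(3*r - 9 > 5 && 3*tab[p + 3] + 5 != 6) must hold; in canonical form it is !(3*r > 14 && 3*tab[p + 3] != 1).
Before s := p: !(3*r > 14 && 3*tab[p + 3] != 1)
Before skip: !(3*r > 14 && 3*tab[p + 3] != 1)
The weakest precondition is !(3*r > 14 && 3*tab[p + 3] != 1).
Check whether r == 5 implies it.
Countermodel: at the initial state p = 0, r = 5, tab = {[3] = 0, elsewhere 0}, the precondition holds but the weakest precondition fails.
Answer: invalid


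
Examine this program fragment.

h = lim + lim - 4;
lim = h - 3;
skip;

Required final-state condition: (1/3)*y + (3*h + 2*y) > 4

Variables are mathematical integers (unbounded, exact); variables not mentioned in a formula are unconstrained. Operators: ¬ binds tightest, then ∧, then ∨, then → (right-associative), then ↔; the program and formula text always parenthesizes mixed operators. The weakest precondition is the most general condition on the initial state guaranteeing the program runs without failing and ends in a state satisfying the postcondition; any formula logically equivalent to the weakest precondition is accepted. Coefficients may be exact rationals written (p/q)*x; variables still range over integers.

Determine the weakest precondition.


Working backward. After the program, the postcondition (1/3)*y + (3*h + 2*y) > 4 must hold; in canonical form it is 3*h + (7/3)*y > 4.
Before skip: 3*h + (7/3)*y > 4
Before lim := h - 3: 3*h + (7/3)*y > 4
Before h := lim + lim - 4: 6*lim + (7/3)*y > 16
Answer: WP = 6*lim + (7/3)*y > 16


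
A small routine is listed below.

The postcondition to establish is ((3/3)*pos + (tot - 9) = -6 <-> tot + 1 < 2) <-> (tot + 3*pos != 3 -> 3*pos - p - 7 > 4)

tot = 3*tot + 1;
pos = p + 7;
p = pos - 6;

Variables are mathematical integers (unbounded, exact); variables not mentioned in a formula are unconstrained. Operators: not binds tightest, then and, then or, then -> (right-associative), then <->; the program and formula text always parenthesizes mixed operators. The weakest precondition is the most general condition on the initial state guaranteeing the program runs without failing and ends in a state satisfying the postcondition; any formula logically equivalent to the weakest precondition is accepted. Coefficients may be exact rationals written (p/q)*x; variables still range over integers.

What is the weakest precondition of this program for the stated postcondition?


Working backward. After the program, the postcondition ((3/3)*pos + (tot - 9) = -6 <-> tot + 1 < 2) <-> (tot + 3*pos != 3 -> 3*pos - p - 7 > 4) must hold; in canonical form it is (pos + tot = 3 <-> tot < 1) <-> (3*pos + tot != 3 -> 3*pos > p + 11).
Before p := pos - 6: (pos + tot = 3 <-> tot < 1) <-> (3*pos + tot != 3 -> 2*pos > 5)
Before pos := p + 7: (p + tot = -4 <-> tot < 1) <-> (3*p + tot != -18 -> 2*p > -9)
Before tot := 3*tot + 1: (p + 3*tot = -5 <-> 3*tot < 0) <-> (3*p + 3*tot != -19 -> 2*p > -9)
Answer: WP = (p + 3*tot = -5 <-> 3*tot < 0) <-> (3*p + 3*tot != -19 -> 2*p > -9)


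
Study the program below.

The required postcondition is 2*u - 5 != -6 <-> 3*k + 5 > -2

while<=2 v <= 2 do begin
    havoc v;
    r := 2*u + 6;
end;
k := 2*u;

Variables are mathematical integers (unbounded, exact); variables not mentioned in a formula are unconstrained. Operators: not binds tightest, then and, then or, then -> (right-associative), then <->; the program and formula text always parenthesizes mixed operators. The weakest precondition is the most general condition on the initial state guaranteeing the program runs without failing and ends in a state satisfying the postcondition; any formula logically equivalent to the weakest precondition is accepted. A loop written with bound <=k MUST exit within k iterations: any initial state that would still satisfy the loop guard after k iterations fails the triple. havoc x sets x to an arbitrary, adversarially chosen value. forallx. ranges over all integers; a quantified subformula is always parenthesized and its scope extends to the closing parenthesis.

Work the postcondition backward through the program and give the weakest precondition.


Working backward. After the program, the postcondition 2*u - 5 != -6 <-> 3*k + 5 > -2 must hold; in canonical form it is 2*u != -1 <-> 3*k > -7.
Before k := 2*u: 2*u != -1 <-> 6*u > -7
Before the loop (bound <=2), unroll the exhaustion recursion (WP_0 = exit-now case; WP_j = one more guarded iteration, up to j = 2):
  WP_0: (not (v <= 2)) and (2*u != -1 <-> 6*u > -7)
  WP_1: (v <= 2 -> (forall v_1. ((not (v_1 <= 2)) and (2*u != -1 <-> 6*u > -7)))) and ((not (v <= 2)) -> (2*u != -1 <-> 6*u > -7))
  WP_2: (v <= 2 -> (forall v_2. ((v_2 <= 2 -> (forall v_1. ((not (v_1 <= 2)) and (2*u != -1 <-> 6*u > -7)))) and ((not (v_2 <= 2)) -> (2*u != -1 <-> 6*u > -7))))) and ((not (v <= 2)) -> (2*u != -1 <-> 6*u > -7))
So before the loop: (v <= 2 -> (forall v_2. ((v_2 <= 2 -> (forall v_1. ((not (v_1 <= 2)) and (2*u != -1 <-> 6*u > -7)))) and ((not (v_2 <= 2)) -> (2*u != -1 <-> 6*u > -7))))) and ((not (v <= 2)) -> (2*u != -1 <-> 6*u > -7))
Answer: WP = (v <= 2 -> (forall v_2. ((v_2 <= 2 -> (forall v_1. ((not (v_1 <= 2)) and (2*u != -1 <-> 6*u > -7)))) and ((not (v_2 <= 2)) -> (2*u != -1 <-> 6*u > -7))))) and ((not (v <= 2)) -> (2*u != -1 <-> 6*u > -7))


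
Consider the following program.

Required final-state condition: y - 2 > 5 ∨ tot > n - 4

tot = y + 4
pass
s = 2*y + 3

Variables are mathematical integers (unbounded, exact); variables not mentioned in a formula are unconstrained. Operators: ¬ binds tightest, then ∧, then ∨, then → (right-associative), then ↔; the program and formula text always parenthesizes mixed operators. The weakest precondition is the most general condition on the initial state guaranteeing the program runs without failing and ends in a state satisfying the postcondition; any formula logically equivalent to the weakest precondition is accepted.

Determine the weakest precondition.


Working backward. After the program, the postcondition y - 2 > 5 ∨ tot > n - 4 must hold; in canonical form it is y > 7 ∨ tot > n - 4.
Before s := 2*y + 3: y > 7 ∨ tot > n - 4
Before skip: y > 7 ∨ tot > n - 4
Before tot := y + 4: y > 7 ∨ y > n - 8
Answer: WP = y > 7 ∨ y > n - 8


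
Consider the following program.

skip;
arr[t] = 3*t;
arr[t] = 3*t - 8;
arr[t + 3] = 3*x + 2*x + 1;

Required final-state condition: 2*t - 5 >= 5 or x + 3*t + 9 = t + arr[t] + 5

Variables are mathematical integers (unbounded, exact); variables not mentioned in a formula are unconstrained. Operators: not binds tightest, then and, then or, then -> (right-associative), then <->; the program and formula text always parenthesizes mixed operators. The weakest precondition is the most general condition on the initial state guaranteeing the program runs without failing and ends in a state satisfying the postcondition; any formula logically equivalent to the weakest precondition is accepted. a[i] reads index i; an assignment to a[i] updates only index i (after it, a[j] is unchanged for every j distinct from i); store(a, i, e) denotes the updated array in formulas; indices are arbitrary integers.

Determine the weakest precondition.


Working backward. After the program, the postcondition 2*t - 5 >= 5 or x + 3*t + 9 = t + arr[t] + 5 must hold; in canonical form it is 2*t >= 10 or 2*t + x = arr[t] - 4.
Before arr[t + 3] := 3*x + 2*x + 1: 2*t >= 10 or 2*t + x = store(arr, t + 3, 5*x + 1)[t] - 4
Before arr[t] := 3*t - 8: 2*t >= 10 or 2*t + x = store(store(arr, t, 3*t - 8), t + 3, 5*x + 1)[t] - 4
Before arr[t] := 3*t: 2*t >= 10 or 2*t + x = store(store(store(arr, t, 3*t), t, 3*t - 8), t + 3, 5*x + 1)[t] - 4
Before skip: 2*t >= 10 or 2*t + x = store(store(store(arr, t, 3*t), t, 3*t - 8), t + 3, 5*x + 1)[t] - 4
Answer: WP = 2*t >= 10 or 2*t + x = store(store(store(arr, t, 3*t), t, 3*t - 8), t + 3, 5*x + 1)[t] - 4


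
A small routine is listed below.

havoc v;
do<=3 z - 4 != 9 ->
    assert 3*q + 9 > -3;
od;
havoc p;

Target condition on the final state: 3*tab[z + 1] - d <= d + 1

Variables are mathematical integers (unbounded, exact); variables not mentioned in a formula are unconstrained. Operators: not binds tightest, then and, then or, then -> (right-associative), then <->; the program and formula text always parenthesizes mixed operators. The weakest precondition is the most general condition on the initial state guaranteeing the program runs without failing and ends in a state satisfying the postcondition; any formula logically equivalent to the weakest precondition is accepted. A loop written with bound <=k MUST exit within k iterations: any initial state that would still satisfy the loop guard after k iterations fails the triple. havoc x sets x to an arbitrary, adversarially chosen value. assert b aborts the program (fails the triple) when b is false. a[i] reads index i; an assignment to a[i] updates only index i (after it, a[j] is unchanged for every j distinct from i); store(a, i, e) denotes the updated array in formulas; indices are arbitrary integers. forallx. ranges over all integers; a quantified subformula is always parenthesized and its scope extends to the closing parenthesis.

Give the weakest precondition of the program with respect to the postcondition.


Working backward. After the program, the postcondition 3*tab[z + 1] - d <= d + 1 must hold; in canonical form it is 3*tab[z + 1] <= 2*d + 1.
Before havoc p: 3*tab[z + 1] <= 2*d + 1
Before the loop (bound <=3), unroll the exhaustion recursion (WP_0 = exit-now case; WP_j = one more guarded iteration, up to j = 3):
  WP_0: (not (z != 13)) and 3*tab[z + 1] <= 2*d + 1
  WP_1: (z != 13 -> (3*q > -12 and (not (z != 13)) and 3*tab[z + 1] <= 2*d + 1)) and ((not (z != 13)) -> 3*tab[z + 1] <= 2*d + 1)
  WP_2: (z != 13 -> (3*q > -12 and (z != 13 -> (3*q > -12 and (not (z != 13)) and 3*tab[z + 1] <= 2*d + 1)) and ((not (z != 13)) -> 3*tab[z + 1] <= 2*d + 1))) and ((not (z != 13)) -> 3*tab[z + 1] <= 2*d + 1)
  WP_3: (z != 13 -> (3*q > -12 and (z != 13 -> (3*q > -12 and (z != 13 -> (3*q > -12 and (not (z != 13)) and 3*tab[z + 1] <= 2*d + 1)) and ((not (z != 13)) -> 3*tab[z + 1] <= 2*d + 1))) and ((not (z != 13)) -> 3*tab[z + 1] <= 2*d + 1))) and ((not (z != 13)) -> 3*tab[z + 1] <= 2*d + 1)
So before the loop: (z != 13 -> (3*q > -12 and (z != 13 -> (3*q > -12 and (z != 13 -> (3*q > -12 and (not (z != 13)) and 3*tab[z + 1] <= 2*d + 1)) and ((not (z != 13)) -> 3*tab[z + 1] <= 2*d + 1))) and ((not (z != 13)) -> 3*tab[z + 1] <= 2*d + 1))) and ((not (z != 13)) -> 3*tab[z + 1] <= 2*d + 1)
Before havoc v: (z != 13 -> (3*q > -12 and (z != 13 -> (3*q > -12 and (z != 13 -> (3*q > -12 and (not (z != 13)) and 3*tab[z + 1] <= 2*d + 1)) and ((not (z != 13)) -> 3*tab[z + 1] <= 2*d + 1))) and ((not (z != 13)) -> 3*tab[z + 1] <= 2*d + 1))) and ((not (z != 13)) -> 3*tab[z + 1] <= 2*d + 1)
Answer: WP = (z != 13 -> (3*q > -12 and (z != 13 -> (3*q > -12 and (z != 13 -> (3*q > -12 and (not (z != 13)) and 3*tab[z + 1] <= 2*d + 1)) and ((not (z != 13)) -> 3*tab[z + 1] <= 2*d + 1))) and ((not (z != 13)) -> 3*tab[z + 1] <= 2*d + 1))) and ((not (z != 13)) -> 3*tab[z + 1] <= 2*d + 1)


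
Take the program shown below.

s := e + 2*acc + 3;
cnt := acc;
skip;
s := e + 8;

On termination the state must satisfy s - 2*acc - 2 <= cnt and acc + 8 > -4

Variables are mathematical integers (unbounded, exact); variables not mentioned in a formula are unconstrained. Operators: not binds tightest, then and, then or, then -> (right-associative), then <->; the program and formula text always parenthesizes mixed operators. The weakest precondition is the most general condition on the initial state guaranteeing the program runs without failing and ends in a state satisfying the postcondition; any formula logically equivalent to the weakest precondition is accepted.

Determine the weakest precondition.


Working backward. After the program, the postcondition s - 2*acc - 2 <= cnt and acc + 8 > -4 must hold; in canonical form it is s <= 2*acc + cnt + 2 and acc > -12.
Before s := e + 8: e <= 2*acc + cnt - 6 and acc > -12
Before skip: e <= 2*acc + cnt - 6 and acc > -12
Before cnt := acc: e <= 3*acc - 6 and acc > -12
Before s := e + 2*acc + 3: e <= 3*acc - 6 and acc > -12
Answer: WP = e <= 3*acc - 6 and acc > -12


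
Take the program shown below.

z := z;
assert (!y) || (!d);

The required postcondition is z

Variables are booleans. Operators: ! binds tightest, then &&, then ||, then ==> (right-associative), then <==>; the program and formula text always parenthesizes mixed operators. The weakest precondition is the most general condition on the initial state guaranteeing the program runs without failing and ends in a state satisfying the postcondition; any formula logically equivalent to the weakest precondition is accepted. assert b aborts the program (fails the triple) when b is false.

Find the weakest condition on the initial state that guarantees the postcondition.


Working backward. After the program, z must hold.
Before assert (!y) || (!d): ((!y) || (!d)) && z
Before z := z: ((!y) || (!d)) && z
Answer: WP = ((!y) || (!d)) && z


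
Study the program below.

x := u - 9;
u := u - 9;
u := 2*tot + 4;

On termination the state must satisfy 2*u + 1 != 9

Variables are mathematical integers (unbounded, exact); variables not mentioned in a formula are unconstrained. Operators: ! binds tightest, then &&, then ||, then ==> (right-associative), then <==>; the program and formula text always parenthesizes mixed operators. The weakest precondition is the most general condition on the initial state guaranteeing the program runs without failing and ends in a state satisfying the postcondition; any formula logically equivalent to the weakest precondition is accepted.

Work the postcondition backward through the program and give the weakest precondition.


Working backward. After the program, the postcondition 2*u + 1 != 9 must hold; in canonical form it is 2*u != 8.
Before u := 2*tot + 4: 4*tot != 0
Before u := u - 9: 4*tot != 0
Before x := u - 9: 4*tot != 0
Answer: WP = 4*tot != 0


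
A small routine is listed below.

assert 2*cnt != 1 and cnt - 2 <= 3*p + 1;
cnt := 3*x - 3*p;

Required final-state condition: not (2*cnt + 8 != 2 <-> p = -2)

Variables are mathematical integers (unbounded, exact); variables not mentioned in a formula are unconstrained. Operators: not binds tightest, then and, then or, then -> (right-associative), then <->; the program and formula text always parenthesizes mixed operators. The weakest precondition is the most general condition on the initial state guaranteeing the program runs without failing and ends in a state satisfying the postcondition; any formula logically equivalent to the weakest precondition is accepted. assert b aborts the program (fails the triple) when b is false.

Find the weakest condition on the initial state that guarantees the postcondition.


Working backward. After the program, the postcondition not (2*cnt + 8 != 2 <-> p = -2) must hold; in canonical form it is not (2*cnt != -6 <-> p = -2).
Before cnt := 3*x - 3*p: not (6*x != 6*p - 6 <-> p = -2)
Before assert 2*cnt != 1 and cnt - 2 <= 3*p + 1: 2*cnt != 1 and cnt <= 3*p + 3 and (not (6*x != 6*p - 6 <-> p = -2))
Answer: WP = 2*cnt != 1 and cnt <= 3*p + 3 and (not (6*x != 6*p - 6 <-> p = -2))


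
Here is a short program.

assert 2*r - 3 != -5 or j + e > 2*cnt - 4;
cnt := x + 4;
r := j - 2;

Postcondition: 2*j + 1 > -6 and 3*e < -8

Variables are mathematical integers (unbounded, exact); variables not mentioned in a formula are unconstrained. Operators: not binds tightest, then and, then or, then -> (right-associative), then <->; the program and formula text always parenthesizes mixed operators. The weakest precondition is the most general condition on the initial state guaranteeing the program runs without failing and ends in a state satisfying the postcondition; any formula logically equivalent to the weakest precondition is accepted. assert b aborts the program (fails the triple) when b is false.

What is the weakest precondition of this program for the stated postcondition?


Working backward. After the program, the postcondition 2*j + 1 > -6 and 3*e < -8 must hold; in canonical form it is 2*j > -7 and 3*e < -8.
Before r := j - 2: 2*j > -7 and 3*e < -8
Before cnt := x + 4: 2*j > -7 and 3*e < -8
Before assert 2*r - 3 != -5 or j + e > 2*cnt - 4: (2*r != -2 or e + j > 2*cnt - 4) and 2*j > -7 and 3*e < -8
Answer: WP = (2*r != -2 or e + j > 2*cnt - 4) and 2*j > -7 and 3*e < -8


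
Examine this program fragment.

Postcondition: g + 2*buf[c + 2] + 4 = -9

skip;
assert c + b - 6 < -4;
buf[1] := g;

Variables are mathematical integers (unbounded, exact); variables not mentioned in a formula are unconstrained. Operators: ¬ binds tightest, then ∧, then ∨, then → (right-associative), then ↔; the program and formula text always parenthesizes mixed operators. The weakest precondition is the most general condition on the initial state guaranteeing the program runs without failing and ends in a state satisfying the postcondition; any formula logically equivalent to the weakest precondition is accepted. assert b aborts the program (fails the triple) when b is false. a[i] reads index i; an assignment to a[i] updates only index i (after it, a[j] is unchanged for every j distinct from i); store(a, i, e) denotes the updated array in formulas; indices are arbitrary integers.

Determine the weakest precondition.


Working backward. After the program, the postcondition g + 2*buf[c + 2] + 4 = -9 must hold; in canonical form it is 2*buf[c + 2] + g = -13.
Before buf[1] := g: 2*store(buf, 1, g)[c + 2] + g = -13
Before assert c + b - 6 < -4: b + c < 2 ∧ 2*store(buf, 1, g)[c + 2] + g = -13
Before skip: b + c < 2 ∧ 2*store(buf, 1, g)[c + 2] + g = -13
Answer: WP = b + c < 2 ∧ 2*store(buf, 1, g)[c + 2] + g = -13


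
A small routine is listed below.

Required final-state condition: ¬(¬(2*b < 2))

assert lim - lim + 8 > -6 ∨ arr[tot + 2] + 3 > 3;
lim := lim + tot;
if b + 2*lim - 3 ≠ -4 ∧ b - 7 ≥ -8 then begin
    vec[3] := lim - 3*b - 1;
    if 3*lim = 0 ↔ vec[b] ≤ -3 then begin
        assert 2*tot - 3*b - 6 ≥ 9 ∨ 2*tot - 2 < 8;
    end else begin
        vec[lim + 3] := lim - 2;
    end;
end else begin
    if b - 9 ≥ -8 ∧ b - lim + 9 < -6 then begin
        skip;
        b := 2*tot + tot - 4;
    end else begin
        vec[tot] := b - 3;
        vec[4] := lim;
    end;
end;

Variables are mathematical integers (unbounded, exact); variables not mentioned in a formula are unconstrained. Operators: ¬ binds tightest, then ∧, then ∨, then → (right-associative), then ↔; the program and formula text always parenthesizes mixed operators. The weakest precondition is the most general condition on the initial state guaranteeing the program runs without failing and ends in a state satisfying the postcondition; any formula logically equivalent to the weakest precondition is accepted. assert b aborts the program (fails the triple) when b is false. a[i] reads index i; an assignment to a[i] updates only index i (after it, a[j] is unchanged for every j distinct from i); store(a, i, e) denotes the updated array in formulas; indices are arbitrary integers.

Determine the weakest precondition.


Working backward. After the program, the postcondition ¬(¬(2*b < 2)) must hold; in canonical form it is 2*b < 2.
Then branch requires ((3*lim = 0 ↔ store(vec, 3, -3*b + lim - 1)[b] ≤ -3) → ((2*tot ≥ 3*b + 15 ∨ 2*tot < 10) ∧ 2*b < 2)) ∧ ((¬(3*lim = 0 ↔ store(vec, 3, -3*b + lim - 1)[b] ≤ -3)) → 2*b < 2); else branch requires ((b ≥ 1 ∧ b < lim - 15) → 6*tot < 10) ∧ ((¬(b ≥ 1 ∧ b < lim - 15)) → 2*b < 2).
Before the if: ((b + 2*lim ≠ -1 ∧ b ≥ -1) → (((3*lim = 0 ↔ store(vec, 3, -3*b + lim - 1)[b] ≤ -3) → ((2*tot ≥ 3*b + 15 ∨ 2*tot < 10) ∧ 2*b < 2)) ∧ ((¬(3*lim = 0 ↔ store(vec, 3, -3*b + lim - 1)[b] ≤ -3)) → 2*b < 2))) ∧ ((¬(b + 2*lim ≠ -1 ∧ b ≥ -1)) → (((b ≥ 1 ∧ b < lim - 15) → 6*tot < 10) ∧ ((¬(b ≥ 1 ∧ b < lim - 15)) → 2*b < 2)))
Before lim := lim + tot: ((b + 2*lim + 2*tot ≠ -1 ∧ b ≥ -1) → (((3*lim + 3*tot = 0 ↔ store(vec, 3, -3*b + lim + tot - 1)[b] ≤ -3) → ((2*tot ≥ 3*b + 15 ∨ 2*tot < 10) ∧ 2*b < 2)) ∧ ((¬(3*lim + 3*tot = 0 ↔ store(vec, 3, -3*b + lim + tot - 1)[b] ≤ -3)) → 2*b < 2))) ∧ ((¬(b + 2*lim + 2*tot ≠ -1 ∧ b ≥ -1)) → (((b ≥ 1 ∧ b < lim + tot - 15) → 6*tot < 10) ∧ ((¬(b ≥ 1 ∧ b < lim + tot - 15)) → 2*b < 2)))
Before assert lim - lim + 8 > -6 ∨ arr[tot + 2] + 3 > 3: ((b + 2*lim + 2*tot ≠ -1 ∧ b ≥ -1) → (((3*lim + 3*tot = 0 ↔ store(vec, 3, -3*b + lim + tot - 1)[b] ≤ -3) → ((2*tot ≥ 3*b + 15 ∨ 2*tot < 10) ∧ 2*b < 2)) ∧ ((¬(3*lim + 3*tot = 0 ↔ store(vec, 3, -3*b + lim + tot - 1)[b] ≤ -3)) → 2*b < 2))) ∧ ((¬(b + 2*lim + 2*tot ≠ -1 ∧ b ≥ -1)) → (((b ≥ 1 ∧ b < lim + tot - 15) → 6*tot < 10) ∧ ((¬(b ≥ 1 ∧ b < lim + tot - 15)) → 2*b < 2)))
Answer: WP = ((b + 2*lim + 2*tot ≠ -1 ∧ b ≥ -1) → (((3*lim + 3*tot = 0 ↔ store(vec, 3, -3*b + lim + tot - 1)[b] ≤ -3) → ((2*tot ≥ 3*b + 15 ∨ 2*tot < 10) ∧ 2*b < 2)) ∧ ((¬(3*lim + 3*tot = 0 ↔ store(vec, 3, -3*b + lim + tot - 1)[b] ≤ -3)) → 2*b < 2))) ∧ ((¬(b + 2*lim + 2*tot ≠ -1 ∧ b ≥ -1)) → (((b ≥ 1 ∧ b < lim + tot - 15) → 6*tot < 10) ∧ ((¬(b ≥ 1 ∧ b < lim + tot - 15)) → 2*b < 2)))


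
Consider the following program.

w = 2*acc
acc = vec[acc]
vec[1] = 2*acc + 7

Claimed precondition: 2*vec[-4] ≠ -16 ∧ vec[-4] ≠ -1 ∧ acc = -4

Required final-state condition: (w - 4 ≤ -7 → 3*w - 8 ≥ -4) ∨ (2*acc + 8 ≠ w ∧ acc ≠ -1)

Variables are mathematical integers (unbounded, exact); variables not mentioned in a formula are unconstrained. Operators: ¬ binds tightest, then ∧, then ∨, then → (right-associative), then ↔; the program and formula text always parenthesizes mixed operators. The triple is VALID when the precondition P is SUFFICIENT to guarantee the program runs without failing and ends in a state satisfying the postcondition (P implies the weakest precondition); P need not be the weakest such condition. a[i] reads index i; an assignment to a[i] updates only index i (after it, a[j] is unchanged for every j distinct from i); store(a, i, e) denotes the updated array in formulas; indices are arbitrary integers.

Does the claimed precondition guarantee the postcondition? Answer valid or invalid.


Working backward. After the program, the postcondition (w - 4 ≤ -7 → 3*w - 8 ≥ -4) ∨ (2*acc + 8 ≠ w ∧ acc ≠ -1) must hold; in canonical form it is (w ≤ -3 → 3*w ≥ 4) ∨ (2*acc ≠ w - 8 ∧ acc ≠ -1).
Before vec[1] := 2*acc + 7: (w ≤ -3 → 3*w ≥ 4) ∨ (2*acc ≠ w - 8 ∧ acc ≠ -1)
Before acc := vec[acc]: (w ≤ -3 → 3*w ≥ 4) ∨ (2*vec[acc] ≠ w - 8 ∧ vec[acc] ≠ -1)
Before w := 2*acc: (2*acc ≤ -3 → 6*acc ≥ 4) ∨ (2*vec[acc] ≠ 2*acc - 8 ∧ vec[acc] ≠ -1)
The weakest precondition is (2*acc ≤ -3 → 6*acc ≥ 4) ∨ (2*vec[acc] ≠ 2*acc - 8 ∧ vec[acc] ≠ -1).
Check whether 2*vec[-4] ≠ -16 ∧ vec[-4] ≠ -1 ∧ acc = -4 implies it.
Every state satisfying the precondition satisfies the weakest precondition: the implication holds.
Answer: valid


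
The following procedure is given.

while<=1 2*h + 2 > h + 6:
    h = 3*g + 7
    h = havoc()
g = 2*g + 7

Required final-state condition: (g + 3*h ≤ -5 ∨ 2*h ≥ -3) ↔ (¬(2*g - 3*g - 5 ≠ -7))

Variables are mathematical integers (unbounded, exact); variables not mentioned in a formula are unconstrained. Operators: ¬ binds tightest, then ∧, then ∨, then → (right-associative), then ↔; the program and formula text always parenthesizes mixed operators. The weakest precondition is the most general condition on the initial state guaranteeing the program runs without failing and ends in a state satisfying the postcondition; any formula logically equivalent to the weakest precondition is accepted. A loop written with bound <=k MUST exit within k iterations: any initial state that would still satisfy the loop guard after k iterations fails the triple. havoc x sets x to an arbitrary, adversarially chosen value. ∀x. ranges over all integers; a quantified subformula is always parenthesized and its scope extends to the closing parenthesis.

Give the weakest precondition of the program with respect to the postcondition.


Working backward. After the program, the postcondition (g + 3*h ≤ -5 ∨ 2*h ≥ -3) ↔ (¬(2*g - 3*g - 5 ≠ -7)) must hold; in canonical form it is (g + 3*h ≤ -5 ∨ 2*h ≥ -3) ↔ (¬(g ≠ 2)).
Before g := 2*g + 7: (2*g + 3*h ≤ -12 ∨ 2*h ≥ -3) ↔ (¬(2*g ≠ -5))
Before the loop (bound <=1), unroll the exhaustion recursion (WP_0 = exit-now case; WP_j = one more guarded iteration, up to j = 1):
  WP_0: (¬(h > 4)) ∧ ((2*g + 3*h ≤ -12 ∨ 2*h ≥ -3) ↔ (¬(2*g ≠ -5)))
  WP_1: (h > 4 → (∀h_1. ((¬(h_1 > 4)) ∧ ((2*g + 3*h_1 ≤ -12 ∨ 2*h_1 ≥ -3) ↔ (¬(2*g ≠ -5)))))) ∧ ((¬(h > 4)) → ((2*g + 3*h ≤ -12 ∨ 2*h ≥ -3) ↔ (¬(2*g ≠ -5))))
So before the loop: (h > 4 → (∀h_1. ((¬(h_1 > 4)) ∧ ((2*g + 3*h_1 ≤ -12 ∨ 2*h_1 ≥ -3) ↔ (¬(2*g ≠ -5)))))) ∧ ((¬(h > 4)) → ((2*g + 3*h ≤ -12 ∨ 2*h ≥ -3) ↔ (¬(2*g ≠ -5))))
Answer: WP = (h > 4 → (∀h_1. ((¬(h_1 > 4)) ∧ ((2*g + 3*h_1 ≤ -12 ∨ 2*h_1 ≥ -3) ↔ (¬(2*g ≠ -5)))))) ∧ ((¬(h > 4)) → ((2*g + 3*h ≤ -12 ∨ 2*h ≥ -3) ↔ (¬(2*g ≠ -5))))


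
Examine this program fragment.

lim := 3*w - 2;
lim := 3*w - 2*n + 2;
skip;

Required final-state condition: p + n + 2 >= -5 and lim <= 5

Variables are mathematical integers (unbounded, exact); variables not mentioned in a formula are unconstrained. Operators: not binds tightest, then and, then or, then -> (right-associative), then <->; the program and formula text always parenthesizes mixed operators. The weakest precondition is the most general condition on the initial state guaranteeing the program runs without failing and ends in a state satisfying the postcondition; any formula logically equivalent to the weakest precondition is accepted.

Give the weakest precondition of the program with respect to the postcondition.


Working backward. After the program, the postcondition p + n + 2 >= -5 and lim <= 5 must hold; in canonical form it is n + p >= -7 and lim <= 5.
Before skip: n + p >= -7 and lim <= 5
Before lim := 3*w - 2*n + 2: n + p >= -7 and 3*w <= 2*n + 3
Before lim := 3*w - 2: n + p >= -7 and 3*w <= 2*n + 3
Answer: WP = n + p >= -7 and 3*w <= 2*n + 3


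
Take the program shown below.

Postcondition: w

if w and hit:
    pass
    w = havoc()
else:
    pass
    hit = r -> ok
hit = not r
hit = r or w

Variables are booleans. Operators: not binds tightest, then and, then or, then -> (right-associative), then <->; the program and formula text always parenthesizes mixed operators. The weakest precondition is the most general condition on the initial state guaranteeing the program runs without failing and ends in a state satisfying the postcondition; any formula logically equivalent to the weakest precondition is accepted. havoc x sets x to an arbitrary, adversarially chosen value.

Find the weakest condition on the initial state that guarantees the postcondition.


Working backward. After the program, w must hold.
Before hit := r or w: w
Before hit := not r: w
Then branch requires false; else branch requires w.
Before the if: (not (w and hit)) and ((not (w and hit)) -> w)
Answer: WP = (not (w and hit)) and ((not (w and hit)) -> w)


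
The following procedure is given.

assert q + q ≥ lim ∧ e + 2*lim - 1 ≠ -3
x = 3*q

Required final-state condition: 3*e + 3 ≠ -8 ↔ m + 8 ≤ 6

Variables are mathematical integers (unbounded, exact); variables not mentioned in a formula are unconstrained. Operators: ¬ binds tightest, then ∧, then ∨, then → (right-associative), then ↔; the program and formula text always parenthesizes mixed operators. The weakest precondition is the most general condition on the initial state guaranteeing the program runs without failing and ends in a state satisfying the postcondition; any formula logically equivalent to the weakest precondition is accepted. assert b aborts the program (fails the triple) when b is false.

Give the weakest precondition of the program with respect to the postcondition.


Working backward. After the program, the postcondition 3*e + 3 ≠ -8 ↔ m + 8 ≤ 6 must hold; in canonical form it is 3*e ≠ -11 ↔ m ≤ -2.
Before x := 3*q: 3*e ≠ -11 ↔ m ≤ -2
Before assert q + q ≥ lim ∧ e + 2*lim - 1 ≠ -3: 2*q ≥ lim ∧ e + 2*lim ≠ -2 ∧ (3*e ≠ -11 ↔ m ≤ -2)
Answer: WP = 2*q ≥ lim ∧ e + 2*lim ≠ -2 ∧ (3*e ≠ -11 ↔ m ≤ -2)


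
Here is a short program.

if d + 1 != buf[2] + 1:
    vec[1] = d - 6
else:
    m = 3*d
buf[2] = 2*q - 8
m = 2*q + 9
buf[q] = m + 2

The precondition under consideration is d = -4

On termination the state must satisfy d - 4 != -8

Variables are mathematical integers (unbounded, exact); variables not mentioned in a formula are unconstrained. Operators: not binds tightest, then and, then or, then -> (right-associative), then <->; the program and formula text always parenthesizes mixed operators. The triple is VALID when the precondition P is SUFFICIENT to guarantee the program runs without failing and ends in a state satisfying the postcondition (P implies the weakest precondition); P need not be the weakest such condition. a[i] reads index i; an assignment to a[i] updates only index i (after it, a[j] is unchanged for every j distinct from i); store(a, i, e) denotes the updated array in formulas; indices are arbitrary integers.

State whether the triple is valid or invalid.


Working backward. After the program, the postcondition d - 4 != -8 must hold; in canonical form it is d != -4.
Before buf[q] := m + 2: d != -4
Before m := 2*q + 9: d != -4
Before buf[2] := 2*q - 8: d != -4
Then branch requires d != -4; else branch requires d != -4.
Before the if: (d != buf[2] -> d != -4) and ((not (d != buf[2])) -> d != -4)
The weakest precondition is (d != buf[2] -> d != -4) and ((not (d != buf[2])) -> d != -4).
Check whether d = -4 implies it.
Countermodel: at the initial state buf = {[2] = 0, elsewhere 0}, d = -4, the precondition holds but the weakest precondition fails.
Answer: invalid


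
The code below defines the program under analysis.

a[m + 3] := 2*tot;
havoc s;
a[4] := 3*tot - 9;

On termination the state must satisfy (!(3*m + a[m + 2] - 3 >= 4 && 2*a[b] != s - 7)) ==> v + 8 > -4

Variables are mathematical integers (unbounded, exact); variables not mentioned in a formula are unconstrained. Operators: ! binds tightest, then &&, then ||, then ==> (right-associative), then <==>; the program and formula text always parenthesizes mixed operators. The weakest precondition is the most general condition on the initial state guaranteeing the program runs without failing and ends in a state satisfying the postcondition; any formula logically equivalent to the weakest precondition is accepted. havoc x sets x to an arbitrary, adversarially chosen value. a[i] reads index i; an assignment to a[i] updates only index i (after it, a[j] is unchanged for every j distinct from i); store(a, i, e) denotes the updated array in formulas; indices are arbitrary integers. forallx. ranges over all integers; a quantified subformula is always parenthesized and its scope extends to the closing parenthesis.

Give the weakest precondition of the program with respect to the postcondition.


Working backward. After the program, the postcondition (!(3*m + a[m + 2] - 3 >= 4 && 2*a[b] != s - 7)) ==> v + 8 > -4 must hold; in canonical form it is (!(a[m + 2] + 3*m >= 7 && 2*a[b] != s - 7)) ==> v > -12.
Before a[4] := 3*tot - 9: (!(store(a, 4, 3*tot - 9)[m + 2] + 3*m >= 7 && 2*store(a, 4, 3*tot - 9)[b] != s - 7)) ==> v > -12
Before havoc s: forall s_1. ((!(store(a, 4, 3*tot - 9)[m + 2] + 3*m >= 7 && 2*store(a, 4, 3*tot - 9)[b] != s_1 - 7)) ==> v > -12)
Before a[m + 3] := 2*tot: forall s_1. ((!(store(store(a, m + 3, 2*tot), 4, 3*tot - 9)[m + 2] + 3*m >= 7 && 2*store(store(a, m + 3, 2*tot), 4, 3*tot - 9)[b] != s_1 - 7)) ==> v > -12)
Answer: WP = forall s_1. ((!(store(store(a, m + 3, 2*tot), 4, 3*tot - 9)[m + 2] + 3*m >= 7 && 2*store(store(a, m + 3, 2*tot), 4, 3*tot - 9)[b] != s_1 - 7)) ==> v > -12)


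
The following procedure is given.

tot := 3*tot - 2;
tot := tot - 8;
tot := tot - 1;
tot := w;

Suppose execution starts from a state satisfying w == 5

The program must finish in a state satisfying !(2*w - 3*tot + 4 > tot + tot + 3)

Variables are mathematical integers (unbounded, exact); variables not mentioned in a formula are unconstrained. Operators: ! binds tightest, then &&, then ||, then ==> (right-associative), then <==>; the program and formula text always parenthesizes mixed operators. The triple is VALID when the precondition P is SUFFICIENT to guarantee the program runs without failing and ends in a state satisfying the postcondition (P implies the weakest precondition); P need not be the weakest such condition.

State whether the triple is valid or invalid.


Working backward. After the program, the postcondition !(2*w - 3*tot + 4 > tot + tot + 3) must hold; in canonical form it is !(2*w > 5*tot - 1).
Before tot := w: !(3*w < 1)
Before tot := tot - 1: !(3*w < 1)
Before tot := tot - 8: !(3*w < 1)
Before tot := 3*tot - 2: !(3*w < 1)
The weakest precondition is !(3*w < 1).
Check whether w == 5 implies it.
Every state satisfying the precondition satisfies the weakest precondition: the implication holds.
Answer: valid


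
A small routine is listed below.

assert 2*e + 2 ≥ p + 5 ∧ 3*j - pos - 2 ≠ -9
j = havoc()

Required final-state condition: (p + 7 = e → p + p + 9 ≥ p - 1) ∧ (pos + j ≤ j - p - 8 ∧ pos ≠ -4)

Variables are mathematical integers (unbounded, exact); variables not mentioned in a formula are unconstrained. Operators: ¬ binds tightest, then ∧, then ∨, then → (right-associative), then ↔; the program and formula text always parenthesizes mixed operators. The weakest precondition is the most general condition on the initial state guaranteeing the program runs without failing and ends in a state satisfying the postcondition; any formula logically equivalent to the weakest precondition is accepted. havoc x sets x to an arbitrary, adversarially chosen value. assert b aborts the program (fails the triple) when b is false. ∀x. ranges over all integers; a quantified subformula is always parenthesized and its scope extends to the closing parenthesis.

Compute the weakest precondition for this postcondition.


Working backward. After the program, the postcondition (p + 7 = e → p + p + 9 ≥ p - 1) ∧ (pos + j ≤ j - p - 8 ∧ pos ≠ -4) must hold; in canonical form it is (p = e - 7 → p ≥ -10) ∧ p + pos ≤ -8 ∧ pos ≠ -4.
Before havoc j: (p = e - 7 → p ≥ -10) ∧ p + pos ≤ -8 ∧ pos ≠ -4
Before assert 2*e + 2 ≥ p + 5 ∧ 3*j - pos - 2 ≠ -9: 2*e ≥ p + 3 ∧ 3*j ≠ pos - 7 ∧ (p = e - 7 → p ≥ -10) ∧ p + pos ≤ -8 ∧ pos ≠ -4
Answer: WP = 2*e ≥ p + 3 ∧ 3*j ≠ pos - 7 ∧ (p = e - 7 → p ≥ -10) ∧ p + pos ≤ -8 ∧ pos ≠ -4


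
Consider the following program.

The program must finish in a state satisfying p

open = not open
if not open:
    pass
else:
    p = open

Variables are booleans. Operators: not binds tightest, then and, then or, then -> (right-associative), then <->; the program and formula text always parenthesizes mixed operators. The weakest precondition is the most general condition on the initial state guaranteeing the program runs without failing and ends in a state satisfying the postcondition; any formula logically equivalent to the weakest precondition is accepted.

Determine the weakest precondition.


Working backward. After the program, p must hold.
Then branch requires p; else branch requires open.
Before the if: (not open) -> p
Before open := not open: open -> p
Answer: WP = open -> p


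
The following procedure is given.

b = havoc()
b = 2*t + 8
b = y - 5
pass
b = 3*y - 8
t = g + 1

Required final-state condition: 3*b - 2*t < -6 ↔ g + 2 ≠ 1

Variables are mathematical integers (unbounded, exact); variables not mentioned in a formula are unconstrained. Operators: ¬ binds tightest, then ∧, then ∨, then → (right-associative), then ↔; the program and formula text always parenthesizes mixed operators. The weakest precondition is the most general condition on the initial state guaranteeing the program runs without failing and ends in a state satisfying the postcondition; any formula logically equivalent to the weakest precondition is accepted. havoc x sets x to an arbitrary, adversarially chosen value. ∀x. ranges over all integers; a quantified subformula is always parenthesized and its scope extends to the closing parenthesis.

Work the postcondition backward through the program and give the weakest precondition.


Working backward. After the program, the postcondition 3*b - 2*t < -6 ↔ g + 2 ≠ 1 must hold; in canonical form it is 3*b < 2*t - 6 ↔ g ≠ -1.
Before t := g + 1: 3*b < 2*g - 4 ↔ g ≠ -1
Before b := 3*y - 8: 9*y < 2*g + 20 ↔ g ≠ -1
Before skip: 9*y < 2*g + 20 ↔ g ≠ -1
Before b := y - 5: 9*y < 2*g + 20 ↔ g ≠ -1
Before b := 2*t + 8: 9*y < 2*g + 20 ↔ g ≠ -1
Before havoc b: 9*y < 2*g + 20 ↔ g ≠ -1
Answer: WP = 9*y < 2*g + 20 ↔ g ≠ -1
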